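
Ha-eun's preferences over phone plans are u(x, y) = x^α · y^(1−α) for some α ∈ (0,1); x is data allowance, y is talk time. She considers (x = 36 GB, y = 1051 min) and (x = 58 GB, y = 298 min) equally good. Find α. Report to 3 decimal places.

α ≈ 0.725

Set the two utilities equal: 36^α·1051^(1−α) = 58^α·298^(1−α).
(36/58)^α = (298/1051)^(1−α); take logs: α·ln(36/58) = (1−α)·ln(298/1051), i.e. α·-0.476924 = (1−α)·-1.260404.
So α/(1−α) = (-1.260404)/(-0.476924) = 2.642777, and α = 2.642777/3.642777 ≈ 0.725.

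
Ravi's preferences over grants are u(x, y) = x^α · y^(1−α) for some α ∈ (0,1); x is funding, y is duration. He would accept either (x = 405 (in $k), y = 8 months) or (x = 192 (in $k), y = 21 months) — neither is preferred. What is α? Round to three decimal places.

α ≈ 0.564

Set the two utilities equal: 405^α·8^(1−α) = 192^α·21^(1−α).
(405/192)^α = (21/8)^(1−α); take logs: α·ln(405/192) = (1−α)·ln(21/8), i.e. α·0.746392 = (1−α)·0.965081.
With A = 0.746392 and B = 0.965081: α·A = (1−α)·B, so α = B/(A+B) = 0.965081/1.711473 ≈ 0.564.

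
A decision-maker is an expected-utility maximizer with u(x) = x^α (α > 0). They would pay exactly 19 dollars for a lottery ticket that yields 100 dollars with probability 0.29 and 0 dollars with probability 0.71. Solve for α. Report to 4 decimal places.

EU(lottery) = 0.29·100^α + 0.71·0 = 0.29·100^α.
Equating: 19^α = 0.29·100^α, i.e. 0.1900^α = 0.29.
Taking logs: α·ln(19/100) = ln(0.29), so α = -1.2378744 / -1.6607312 ≈ 0.7454.

α ≈ 0.7454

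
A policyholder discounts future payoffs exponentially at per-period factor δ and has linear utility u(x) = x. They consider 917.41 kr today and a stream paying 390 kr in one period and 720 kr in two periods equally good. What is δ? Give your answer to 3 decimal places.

Present value of the stream is 390·δ + 720·δ². Indifference gives 390δ + 720δ² = 917.41.
So 720δ² + 390δ − 917.41 = 0.
δ = (−390 + √(390² + 4·720·917.41)) / (2·720) = (−390 + √2794240.80) / 1440 ≈ 0.890.

δ ≈ 0.890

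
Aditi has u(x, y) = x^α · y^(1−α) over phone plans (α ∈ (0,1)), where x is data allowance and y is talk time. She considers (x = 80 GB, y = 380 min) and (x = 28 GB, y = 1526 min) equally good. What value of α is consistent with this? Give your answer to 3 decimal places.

The Cobb–Douglas utilities coincide, so 80^α·380^(1−α) = 28^α·1526^(1−α).
Rearrange to (80/28)^α = (1526/380)^(1−α) and take logs: α·1.049822 = (1−α)·1.390234.
So α/(1−α) = (1.390234)/(1.049822) = 1.324257, and α = 1.324257/2.324257 ≈ 0.570.

α ≈ 0.570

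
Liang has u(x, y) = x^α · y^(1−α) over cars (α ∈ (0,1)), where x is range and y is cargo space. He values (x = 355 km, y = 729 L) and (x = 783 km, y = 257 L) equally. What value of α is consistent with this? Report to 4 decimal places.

Set the two utilities equal: 355^α·729^(1−α) = 783^α·257^(1−α).
Taking logs: α·ln 355 + (1−α)·ln 729 = α·ln 783 + (1−α)·ln 257, i.e. α·-0.7910149 = (1−α)·-1.0425976.
With A = -0.7910149 and B = -1.0425976: α·A = (1−α)·B, so α = B/(A+B) = -1.0425976/-1.8336125 ≈ 0.5686.

α ≈ 0.5686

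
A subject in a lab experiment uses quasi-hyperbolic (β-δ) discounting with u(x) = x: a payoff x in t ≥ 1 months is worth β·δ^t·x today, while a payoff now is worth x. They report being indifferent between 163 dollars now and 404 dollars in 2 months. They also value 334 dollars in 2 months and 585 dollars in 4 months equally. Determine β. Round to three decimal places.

β ≈ 0.707

The second indifference involves only future payoffs, so β cancels: β·δ^2·334 = β·δ^4·585, giving δ^2 = 334/585 = 0.57094, so δ = 0.75561.
Now use the now-vs-future pair: 163 = β·δ^2·404 gives β = 163/(0.57094·404) ≈ 0.707.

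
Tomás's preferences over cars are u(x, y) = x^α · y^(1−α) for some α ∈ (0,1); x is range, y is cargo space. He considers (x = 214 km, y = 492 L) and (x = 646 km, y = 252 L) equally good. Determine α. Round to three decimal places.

Set the two utilities equal: 214^α·492^(1−α) = 646^α·252^(1−α).
(214/646)^α = (252/492)^(1−α); take logs: α·ln(214/646) = (1−α)·ln(252/492), i.e. α·-1.104823 = (1−α)·-0.669050.
So α/(1−α) = (-0.669050)/(-1.104823) = 0.605572, and α = 0.605572/1.605572 ≈ 0.377.

α ≈ 0.377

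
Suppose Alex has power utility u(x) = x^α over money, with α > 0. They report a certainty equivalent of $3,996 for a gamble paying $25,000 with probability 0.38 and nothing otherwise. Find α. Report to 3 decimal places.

Since u(0) = 0, the lottery's EU is 0.38·25000^α.
Equating: 3996^α = 0.38·25000^α, i.e. 0.1598^α = 0.38.
Taking logs: α·ln(3996/25000) = ln(0.38), so α = -0.967584 / -1.833582 ≈ 0.528.

α ≈ 0.528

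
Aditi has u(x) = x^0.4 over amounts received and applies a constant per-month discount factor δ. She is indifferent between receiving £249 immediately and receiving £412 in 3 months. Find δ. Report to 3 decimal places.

Equating discounted utilities: u(249) = δ^3·u(412) ⇒ δ^3 = u(249)/u(412).
With u(x) = x^0.4: δ^3 = 249^0.4/412^0.4 = (249/412)^0.4 = 0.81756.
So δ = 0.81756^(1/3) ≈ 0.935.

δ ≈ 0.935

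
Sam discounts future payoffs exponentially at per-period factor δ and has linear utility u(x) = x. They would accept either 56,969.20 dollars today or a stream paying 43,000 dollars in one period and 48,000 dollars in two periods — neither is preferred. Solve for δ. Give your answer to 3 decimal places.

Equating present values: 56969.20 = 43000δ + 48000δ².
So 48000δ² + 43000δ − 56969.20 = 0.
δ = (−43000 + √(43000² + 4·48000·56969.20)) / (2·48000) = (−43000 + √12787086400.00) / 96000 ≈ 0.730.

δ ≈ 0.730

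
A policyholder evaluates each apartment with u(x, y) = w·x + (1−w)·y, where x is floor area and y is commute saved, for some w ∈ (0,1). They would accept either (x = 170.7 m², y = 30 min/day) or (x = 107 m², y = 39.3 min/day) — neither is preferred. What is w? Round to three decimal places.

u(170.7,30) = u(107,39.3) means w·170.7 + (1−w)·30 = w·107 + (1−w)·39.3.
Collecting terms: w·63.7 = (1−w)·9.3.
So w/(1−w) = 9.3/63.7 = 0.1460, giving w = 9.3/(63.7+9.3) = 0.127.

w = 0.127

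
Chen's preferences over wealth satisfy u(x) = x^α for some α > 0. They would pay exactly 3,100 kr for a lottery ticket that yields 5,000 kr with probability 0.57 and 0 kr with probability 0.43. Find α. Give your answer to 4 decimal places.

α ≈ 1.1759

The lottery's expected utility is 0.57·u(5000) + 0.43·u(0) = 0.57·5000^α (since u(0) = 0 for α > 0).
Setting u(3100) equal to that: 3100^α = 0.57·5000^α ⇒ (3100/5000)^α = 0.57.
Taking logs: α·ln(3100/5000) = ln(0.57), so α = -0.5621189 / -0.4780358 ≈ 1.1759.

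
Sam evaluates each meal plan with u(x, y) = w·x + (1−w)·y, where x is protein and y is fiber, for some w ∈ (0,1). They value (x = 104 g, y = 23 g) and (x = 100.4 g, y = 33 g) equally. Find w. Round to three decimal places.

u(104,23) = u(100.4,33) means w·104 + (1−w)·23 = w·100.4 + (1−w)·33.
Collecting terms: w·3.6 = (1−w)·10.
Hence w = 10/(3.6+10) = 10/13.6 = 0.735.

w = 0.735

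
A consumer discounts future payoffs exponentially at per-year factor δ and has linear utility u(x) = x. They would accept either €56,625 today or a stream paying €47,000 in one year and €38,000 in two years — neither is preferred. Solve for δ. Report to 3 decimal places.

Present value of the stream is 47000·δ + 38000·δ². Indifference gives 47000δ + 38000δ² = 56625.
That is, 38000δ² + 47000δ − 56625 = 0, a quadratic in δ.
By the quadratic formula (taking the positive root), δ = (−47000 + √10816000000.00) / 76000 ≈ 0.750.

δ ≈ 0.750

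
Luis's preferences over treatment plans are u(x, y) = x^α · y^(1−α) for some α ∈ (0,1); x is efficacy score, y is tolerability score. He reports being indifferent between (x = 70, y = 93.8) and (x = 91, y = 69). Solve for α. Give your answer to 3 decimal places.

α ≈ 0.539

Indifference: 70^α · 93.8^(1−α) = 91^α · 69^(1−α).
Taking logs: α·ln 70 + (1−α)·ln 93.8 = α·ln 91 + (1−α)·ln 69, i.e. α·-0.262364 = (1−α)·-0.307058.
With A = -0.262364 and B = -0.307058: α·A = (1−α)·B, so α = B/(A+B) = -0.307058/-0.569422 ≈ 0.539.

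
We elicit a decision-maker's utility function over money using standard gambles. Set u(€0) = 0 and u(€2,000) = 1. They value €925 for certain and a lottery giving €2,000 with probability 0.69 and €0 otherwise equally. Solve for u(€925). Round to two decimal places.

u(€925) equals the lottery's expected utility: 0.69·1 + 0.31·0 = 0.69.

0.69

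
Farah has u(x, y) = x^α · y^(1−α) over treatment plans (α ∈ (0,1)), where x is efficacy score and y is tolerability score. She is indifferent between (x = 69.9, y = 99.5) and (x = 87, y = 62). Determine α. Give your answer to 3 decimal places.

α ≈ 0.684

The Cobb–Douglas utilities coincide, so 69.9^α·99.5^(1−α) = 87^α·62^(1−α).
Rearrange to (69.9/87)^α = (62/99.5)^(1−α) and take logs: α·-0.218842 = (1−α)·-0.473023.
Thus α·(-0.691865) = -0.473023, so α = -0.473023/-0.691865 ≈ 0.684.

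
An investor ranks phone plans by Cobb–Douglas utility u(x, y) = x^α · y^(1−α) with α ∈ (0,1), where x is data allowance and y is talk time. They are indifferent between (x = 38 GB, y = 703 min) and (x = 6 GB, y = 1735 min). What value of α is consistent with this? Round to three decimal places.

Set the two utilities equal: 38^α·703^(1−α) = 6^α·1735^(1−α).
Rearrange to (38/6)^α = (1735/703)^(1−α) and take logs: α·1.845827 = (1−α)·0.903406.
So α/(1−α) = (0.903406)/(1.845827) = 0.489432, and α = 0.489432/1.489432 ≈ 0.329.

α ≈ 0.329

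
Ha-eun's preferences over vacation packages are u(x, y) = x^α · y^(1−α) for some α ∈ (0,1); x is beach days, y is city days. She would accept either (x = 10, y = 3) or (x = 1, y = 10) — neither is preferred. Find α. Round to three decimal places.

α ≈ 0.343

Set the two utilities equal: 10^α·3^(1−α) = 1^α·10^(1−α).
Rearrange to (10/1)^α = (10/3)^(1−α) and take logs: α·2.302585 = (1−α)·1.203973.
Thus α·(3.506558) = 1.203973, so α = 1.203973/3.506558 ≈ 0.343.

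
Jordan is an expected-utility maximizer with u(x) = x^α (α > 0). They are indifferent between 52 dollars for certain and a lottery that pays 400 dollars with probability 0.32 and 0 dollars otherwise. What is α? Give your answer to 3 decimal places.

α ≈ 0.558

The lottery's expected utility is 0.32·u(400) + 0.68·u(0) = 0.32·400^α (since u(0) = 0 for α > 0).
Setting u(52) equal to that: 52^α = 0.32·400^α ⇒ (52/400)^α = 0.32.
α = ln(0.32) / ln(52/400) = -1.139434/-2.040221 ≈ 0.558.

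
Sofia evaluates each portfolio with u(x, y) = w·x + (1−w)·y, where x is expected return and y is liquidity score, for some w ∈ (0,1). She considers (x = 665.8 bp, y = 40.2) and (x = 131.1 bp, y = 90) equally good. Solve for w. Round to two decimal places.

Indifference: w·665.8 + (1−w)·40.2 = w·131.1 + (1−w)·90.
Collecting terms: w·534.7 = (1−w)·49.8.
The marginal rate of substitution is 49.8/534.7, so w = 49.8/(534.7+49.8) = 0.09.

w = 0.09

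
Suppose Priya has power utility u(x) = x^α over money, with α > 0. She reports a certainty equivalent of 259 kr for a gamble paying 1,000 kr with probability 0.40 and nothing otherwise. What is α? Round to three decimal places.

The lottery's expected utility is 0.40·u(1000) + 0.60·u(0) = 0.40·1000^α (since u(0) = 0 for α > 0).
Setting u(259) equal to that: 259^α = 0.40·1000^α ⇒ (259/1000)^α = 0.40.
Take logs: α = ln 0.40 / ln(259/1000) ≈ 0.67827.

α ≈ 0.678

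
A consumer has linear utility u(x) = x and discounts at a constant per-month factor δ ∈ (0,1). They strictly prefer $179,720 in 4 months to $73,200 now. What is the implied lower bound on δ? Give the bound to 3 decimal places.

δ > 0.799

The preference means 73200 < δ^4·179720.
So δ^4 > 73200/179720 = 0.40730; taking the 4th root of both positive sides preserves the inequality.
δ > (73200/179720)^(1/4) ≈ 0.799.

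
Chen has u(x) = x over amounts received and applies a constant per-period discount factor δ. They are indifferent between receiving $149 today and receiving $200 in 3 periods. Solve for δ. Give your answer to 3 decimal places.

δ ≈ 0.907

Equating discounted utilities: u(149) = δ^3·u(200) ⇒ δ^3 = u(149)/u(200).
With u(x) = x: δ^3 = 149/200 = 0.74500.
Taking the cube root: δ = 0.74500^(1/3) ≈ 0.907.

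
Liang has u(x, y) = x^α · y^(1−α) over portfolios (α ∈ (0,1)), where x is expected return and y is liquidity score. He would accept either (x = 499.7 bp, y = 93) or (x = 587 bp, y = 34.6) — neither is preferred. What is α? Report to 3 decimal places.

α ≈ 0.860

Set the two utilities equal: 499.7^α·93^(1−α) = 587^α·34.6^(1−α).
Taking logs: α·ln 499.7 + (1−α)·ln 93 = α·ln 587 + (1−α)·ln 34.6, i.e. α·-0.161017 = (1−α)·-0.988746.
So α/(1−α) = (-0.988746)/(-0.161017) = 6.140631, and α = 6.140631/7.140631 ≈ 0.860.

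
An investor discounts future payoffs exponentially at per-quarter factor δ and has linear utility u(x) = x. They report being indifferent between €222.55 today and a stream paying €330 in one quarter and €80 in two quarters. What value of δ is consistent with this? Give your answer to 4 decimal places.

δ ≈ 0.5900

The stream is worth 330δ + 80δ² today, so 330δ + 80δ² = 222.55.
So 80δ² + 330δ − 222.55 = 0.
By the quadratic formula (taking the positive root), δ = (−330 + √180116.00) / 160 ≈ 0.5900.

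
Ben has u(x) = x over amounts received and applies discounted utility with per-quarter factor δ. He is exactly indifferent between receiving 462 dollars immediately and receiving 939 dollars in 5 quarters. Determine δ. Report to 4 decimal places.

δ ≈ 0.8678

The payoff in 5 quarters is discounted by δ^5, so u(462) = δ^5·u(939) and δ^5 = u(462)/u(939).
With u(x) = x: δ^5 = 462/939 = 0.49201.
Taking the 5th root: δ = 0.49201^(1/5) ≈ 0.8678.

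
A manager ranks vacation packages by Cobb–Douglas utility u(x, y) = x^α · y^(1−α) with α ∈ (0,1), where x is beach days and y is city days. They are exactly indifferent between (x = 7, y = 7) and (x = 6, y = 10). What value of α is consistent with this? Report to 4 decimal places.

α ≈ 0.6982

The Cobb–Douglas utilities coincide, so 7^α·7^(1−α) = 6^α·10^(1−α).
Taking logs: α·ln 7 + (1−α)·ln 7 = α·ln 6 + (1−α)·ln 10, i.e. α·0.1541507 = (1−α)·0.3566749.
So α/(1−α) = (0.3566749)/(0.1541507) = 2.3138066, and α = 2.3138066/3.3138066 ≈ 0.6982.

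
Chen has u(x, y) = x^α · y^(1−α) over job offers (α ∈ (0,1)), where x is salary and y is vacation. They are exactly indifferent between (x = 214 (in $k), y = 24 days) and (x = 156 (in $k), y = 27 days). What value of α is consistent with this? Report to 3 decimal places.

α ≈ 0.271

The Cobb–Douglas utilities coincide, so 214^α·24^(1−α) = 156^α·27^(1−α).
Rearrange to (214/156)^α = (27/24)^(1−α) and take logs: α·0.316120 = (1−α)·0.117783.
Thus α·(0.433903) = 0.117783, so α = 0.117783/0.433903 ≈ 0.271.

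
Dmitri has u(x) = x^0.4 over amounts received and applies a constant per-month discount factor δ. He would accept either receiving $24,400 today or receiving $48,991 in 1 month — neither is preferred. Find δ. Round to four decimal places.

Indifference means u(24400) = δ · u(48991), so δ = u(24400)/u(48991).
With u(x) = x^0.4: δ = 24400^0.4/48991^0.4 = (24400/48991)^0.4 = 0.75668.

δ ≈ 0.7567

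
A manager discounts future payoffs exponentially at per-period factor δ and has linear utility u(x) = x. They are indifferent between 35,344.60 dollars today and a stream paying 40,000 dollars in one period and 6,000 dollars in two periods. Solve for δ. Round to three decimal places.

Present value of the stream is 40000·δ + 6000·δ². Indifference gives 40000δ + 6000δ² = 35344.60.
So 6000δ² + 40000δ − 35344.60 = 0.
By the quadratic formula (taking the positive root), δ = (−40000 + √2448270400.00) / 12000 ≈ 0.790.

δ ≈ 0.790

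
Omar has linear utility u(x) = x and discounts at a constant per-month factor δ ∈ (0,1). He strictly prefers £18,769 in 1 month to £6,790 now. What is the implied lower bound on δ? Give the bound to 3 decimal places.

Comparing present values: 6790 < δ·18769.
Dividing through by 18769 gives δ > 0.36177.

δ > 0.362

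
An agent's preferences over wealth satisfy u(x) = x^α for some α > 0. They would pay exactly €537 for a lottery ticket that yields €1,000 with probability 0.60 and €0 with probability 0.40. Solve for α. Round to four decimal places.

The lottery's expected utility is 0.60·u(1000) + 0.40·u(0) = 0.60·1000^α (since u(0) = 0 for α > 0).
Indifference: 537^α = 0.60·1000^α, so (537/1000)^α = 0.60.
α = ln(0.60) / ln(537/1000) = -0.5108256/-0.6217572 ≈ 0.8216.

α ≈ 0.8216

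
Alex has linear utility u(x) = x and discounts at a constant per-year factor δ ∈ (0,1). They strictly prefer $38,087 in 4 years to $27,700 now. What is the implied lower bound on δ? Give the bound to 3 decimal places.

Comparing present values: 27700 < δ^4·38087.
So δ^4 > 27700/38087 = 0.72728; taking the 4th root of both positive sides preserves the inequality.
δ > 0.72728^(1/4) = 0.923.

δ > 0.923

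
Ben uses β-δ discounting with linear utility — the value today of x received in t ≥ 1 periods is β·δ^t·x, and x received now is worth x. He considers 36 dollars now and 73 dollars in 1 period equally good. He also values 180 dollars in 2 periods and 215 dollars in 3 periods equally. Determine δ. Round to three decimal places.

Both payoffs in the second observation are in the future, so β drops out: δ^2·180 = δ^3·215 ⇒ δ = 180/215 = 0.83721.

δ ≈ 0.837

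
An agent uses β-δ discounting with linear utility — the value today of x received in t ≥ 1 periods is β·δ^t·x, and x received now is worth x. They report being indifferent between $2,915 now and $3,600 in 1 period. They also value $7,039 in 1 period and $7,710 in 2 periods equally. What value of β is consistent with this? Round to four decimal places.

The second indifference involves only future payoffs, so β cancels: β·δ^1·7039 = β·δ^2·7710, giving δ = 7039/7710 = 0.91297.
Substituting δ into 2915 = β·δ·3600: β = 2915/(3286.693) ≈ 0.8869.

β ≈ 0.8869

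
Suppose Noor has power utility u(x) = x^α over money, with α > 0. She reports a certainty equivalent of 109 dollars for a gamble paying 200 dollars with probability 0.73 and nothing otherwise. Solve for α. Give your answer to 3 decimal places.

Since u(0) = 0, the lottery's EU is 0.73·200^α.
Indifference: 109^α = 0.73·200^α, so (109/200)^α = 0.73.
Taking logs: α·ln(109/200) = ln(0.73), so α = -0.314711 / -0.606969 ≈ 0.518.

α ≈ 0.518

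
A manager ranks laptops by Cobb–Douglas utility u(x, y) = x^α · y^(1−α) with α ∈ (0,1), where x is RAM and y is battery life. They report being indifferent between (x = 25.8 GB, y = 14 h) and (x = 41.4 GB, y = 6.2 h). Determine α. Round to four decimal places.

α ≈ 0.6327

The Cobb–Douglas utilities coincide, so 25.8^α·14^(1−α) = 41.4^α·6.2^(1−α).
Taking logs: α·ln 25.8 + (1−α)·ln 14 = α·ln 41.4 + (1−α)·ln 6.2, i.e. α·-0.4729064 = (1−α)·-0.8145080.
So α/(1−α) = (-0.8145080)/(-0.4729064) = 1.7223451, and α = 1.7223451/2.7223451 ≈ 0.6327.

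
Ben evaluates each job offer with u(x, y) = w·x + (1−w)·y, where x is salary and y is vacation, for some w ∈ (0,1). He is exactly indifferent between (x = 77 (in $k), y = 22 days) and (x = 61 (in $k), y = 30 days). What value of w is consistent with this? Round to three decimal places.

u(77,22) = u(61,30) means w·77 + (1−w)·22 = w·61 + (1−w)·30.
Collecting terms: w·16 = (1−w)·8.
Hence w = 8/(16+8) = 8/24 = 0.333.

w = 0.333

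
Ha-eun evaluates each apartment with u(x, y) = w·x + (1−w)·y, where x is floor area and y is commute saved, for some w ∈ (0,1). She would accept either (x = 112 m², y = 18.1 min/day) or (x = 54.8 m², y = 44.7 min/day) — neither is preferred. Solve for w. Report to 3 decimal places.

w = 0.317

Equating utilities: w·112 + (1−w)·18.1 = w·54.8 + (1−w)·44.7.
Collecting terms: w·57.2 = (1−w)·26.6.
The marginal rate of substitution is 26.6/57.2, so w = 26.6/(57.2+26.6) = 0.317.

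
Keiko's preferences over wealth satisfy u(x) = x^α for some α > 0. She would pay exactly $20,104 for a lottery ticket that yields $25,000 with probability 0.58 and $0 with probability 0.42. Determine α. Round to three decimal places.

Since u(0) = 0, the lottery's EU is 0.58·25000^α.
Indifference: 20104^α = 0.58·25000^α, so (20104/25000)^α = 0.58.
Taking logs: α·ln(20104/25000) = ln(0.58), so α = -0.544727 / -0.217957 ≈ 2.499.

α ≈ 2.499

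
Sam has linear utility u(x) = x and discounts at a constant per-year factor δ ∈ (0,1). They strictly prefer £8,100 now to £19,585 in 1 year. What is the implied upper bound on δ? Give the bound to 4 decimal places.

Under u(x) = x this choice says 8100 > δ·19585.
So δ < 8100/19585 = 0.41358.

δ < 0.4136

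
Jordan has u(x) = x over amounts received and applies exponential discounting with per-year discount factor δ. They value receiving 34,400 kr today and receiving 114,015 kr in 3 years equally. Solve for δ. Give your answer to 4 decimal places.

The payoff in 3 years is discounted by δ^3, so u(34400) = δ^3·u(114015) and δ^3 = u(34400)/u(114015).
With u(x) = x: δ^3 = 34400/114015 = 0.30171.
Hence δ = (0.30171)^(1/3) = 0.670706.

δ ≈ 0.6707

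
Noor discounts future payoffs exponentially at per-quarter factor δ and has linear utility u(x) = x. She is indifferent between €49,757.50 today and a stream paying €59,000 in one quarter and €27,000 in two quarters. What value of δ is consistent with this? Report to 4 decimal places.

δ ≈ 0.6500

Present value of the stream is 59000·δ + 27000·δ². Indifference gives 59000δ + 27000δ² = 49757.50.
That is, 27000δ² + 59000δ − 49757.50 = 0, a quadratic in δ.
The positive root is δ = [−59000 + √(59000² + 4·27000·49757.50)] / (2·27000) = (−59000 + 94100.000)/54000 ≈ 0.6500.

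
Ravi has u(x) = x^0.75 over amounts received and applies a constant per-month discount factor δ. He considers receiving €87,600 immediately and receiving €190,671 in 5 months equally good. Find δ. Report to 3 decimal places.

Indifference means u(87600) = δ^5 · u(190671), so δ^5 = u(87600)/u(190671).
Since u(x) = x^0.75, δ^5 = (87600/190671)^0.75 = 0.45943^0.75 = 0.55804.
Taking the 5th root: δ = 0.55804^(1/5) ≈ 0.890.

δ ≈ 0.890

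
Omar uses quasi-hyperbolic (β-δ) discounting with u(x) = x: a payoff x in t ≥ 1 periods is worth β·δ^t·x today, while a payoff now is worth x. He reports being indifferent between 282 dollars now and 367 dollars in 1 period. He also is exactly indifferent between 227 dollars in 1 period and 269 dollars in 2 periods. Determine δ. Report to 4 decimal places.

From the later pair, β·δ^1·227 = β·δ^2·269; dividing through, δ = 227/269 = 0.84387.

δ ≈ 0.8439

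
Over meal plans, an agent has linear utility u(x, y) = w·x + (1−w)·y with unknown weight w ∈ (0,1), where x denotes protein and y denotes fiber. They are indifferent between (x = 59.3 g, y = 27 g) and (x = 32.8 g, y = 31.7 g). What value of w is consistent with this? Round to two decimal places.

Equating utilities: w·59.3 + (1−w)·27 = w·32.8 + (1−w)·31.7.
w·(59.3−32.8) = (1−w)·(31.7−27), i.e. w·26.5 = (1−w)·4.7.
The marginal rate of substitution is 4.7/26.5, so w = 4.7/(26.5+4.7) = 0.15.

w = 0.15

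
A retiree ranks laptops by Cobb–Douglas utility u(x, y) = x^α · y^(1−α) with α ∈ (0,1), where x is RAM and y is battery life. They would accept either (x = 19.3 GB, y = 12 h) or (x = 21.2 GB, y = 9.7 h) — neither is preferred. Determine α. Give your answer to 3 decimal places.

α ≈ 0.694

Set the two utilities equal: 19.3^α·12^(1−α) = 21.2^α·9.7^(1−α).
(19.3/21.2)^α = (9.7/12)^(1−α); take logs: α·ln(19.3/21.2) = (1−α)·ln(9.7/12), i.e. α·-0.093896 = (1−α)·-0.212781.
With A = -0.093896 and B = -0.212781: α·A = (1−α)·B, so α = B/(A+B) = -0.212781/-0.306677 ≈ 0.694.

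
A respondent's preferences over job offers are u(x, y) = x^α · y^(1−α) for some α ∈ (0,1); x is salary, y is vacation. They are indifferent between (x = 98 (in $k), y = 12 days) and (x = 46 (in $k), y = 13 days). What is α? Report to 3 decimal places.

α ≈ 0.096

Indifference: 98^α · 12^(1−α) = 46^α · 13^(1−α).
Rearrange to (98/46)^α = (13/12)^(1−α) and take logs: α·0.756326 = (1−α)·0.080043.
With A = 0.756326 and B = 0.080043: α·A = (1−α)·B, so α = B/(A+B) = 0.080043/0.836369 ≈ 0.096.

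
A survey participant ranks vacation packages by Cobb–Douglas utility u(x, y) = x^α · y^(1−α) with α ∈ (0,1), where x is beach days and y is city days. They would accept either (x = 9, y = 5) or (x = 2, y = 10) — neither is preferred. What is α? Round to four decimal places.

Set the two utilities equal: 9^α·5^(1−α) = 2^α·10^(1−α).
Taking logs: α·ln 9 + (1−α)·ln 5 = α·ln 2 + (1−α)·ln 10, i.e. α·1.5040774 = (1−α)·0.6931472.
So α/(1−α) = (0.6931472)/(1.5040774) = 0.4608454, and α = 0.4608454/1.4608454 ≈ 0.3155.

α ≈ 0.3155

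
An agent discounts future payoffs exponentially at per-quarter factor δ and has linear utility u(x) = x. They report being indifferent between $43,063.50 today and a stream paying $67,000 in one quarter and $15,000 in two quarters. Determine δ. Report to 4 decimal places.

Equating present values: 43063.50 = 67000δ + 15000δ².
Rearranged: 15000δ² + 67000δ − 43063.50 = 0.
δ = (−67000 + √(67000² + 4·15000·43063.50)) / (2·15000) = (−67000 + √7072810000.00) / 30000 ≈ 0.5700.

δ ≈ 0.5700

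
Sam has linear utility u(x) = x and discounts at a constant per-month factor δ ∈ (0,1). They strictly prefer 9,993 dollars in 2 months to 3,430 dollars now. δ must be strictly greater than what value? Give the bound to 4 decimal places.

Comparing present values: 3430 < δ^2·9993.
Hence δ^2 > 3430/9993 = 0.34324, and x ↦ x^(1/2) is increasing on (0,∞).
δ > (3430/9993)^(1/2) ≈ 0.5859.

δ > 0.5859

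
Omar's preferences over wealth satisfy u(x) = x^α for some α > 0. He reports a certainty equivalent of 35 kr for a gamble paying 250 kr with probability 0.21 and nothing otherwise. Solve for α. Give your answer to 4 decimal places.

Since u(0) = 0, the lottery's EU is 0.21·250^α.
Indifference: 35^α = 0.21·250^α, so (35/250)^α = 0.21.
Taking logs: α·ln(35/250) = ln(0.21), so α = -1.5606477 / -1.9661129 ≈ 0.7938.

α ≈ 0.7938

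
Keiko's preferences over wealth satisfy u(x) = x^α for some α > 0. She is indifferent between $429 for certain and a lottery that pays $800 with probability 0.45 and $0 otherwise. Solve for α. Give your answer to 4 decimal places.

α ≈ 1.2814

The lottery's expected utility is 0.45·u(800) + 0.55·u(0) = 0.45·800^α (since u(0) = 0 for α > 0).
Setting u(429) equal to that: 429^α = 0.45·800^α ⇒ (429/800)^α = 0.45.
Take logs: α = ln 0.45 / ln(429/800) ≈ 1.281395.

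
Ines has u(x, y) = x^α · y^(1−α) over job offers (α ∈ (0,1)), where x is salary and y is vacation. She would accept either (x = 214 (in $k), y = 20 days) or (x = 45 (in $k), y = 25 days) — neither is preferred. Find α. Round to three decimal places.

Indifference: 214^α · 20^(1−α) = 45^α · 25^(1−α).
Rearrange to (214/45)^α = (25/20)^(1−α) and take logs: α·1.559314 = (1−α)·0.223144.
Thus α·(1.782458) = 0.223144, so α = 0.223144/1.782458 ≈ 0.125.

α ≈ 0.125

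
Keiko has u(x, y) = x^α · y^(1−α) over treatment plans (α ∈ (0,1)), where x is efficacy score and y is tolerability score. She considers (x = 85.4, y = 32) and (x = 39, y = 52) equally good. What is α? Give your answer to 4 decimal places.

Set the two utilities equal: 85.4^α·32^(1−α) = 39^α·52^(1−α).
Taking logs: α·ln 85.4 + (1−α)·ln 32 = α·ln 39 + (1−α)·ln 52, i.e. α·0.7837845 = (1−α)·0.4855078.
So α/(1−α) = (0.4855078)/(0.7837845) = 0.6194404, and α = 0.6194404/1.6194404 ≈ 0.3825.

α ≈ 0.3825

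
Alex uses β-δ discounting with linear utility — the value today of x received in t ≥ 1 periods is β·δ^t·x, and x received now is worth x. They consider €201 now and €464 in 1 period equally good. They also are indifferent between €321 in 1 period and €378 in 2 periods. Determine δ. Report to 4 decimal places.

δ ≈ 0.8492

Both payoffs in the second observation are in the future, so β drops out: δ^1·321 = δ^2·378 ⇒ δ = 321/378 = 0.84921.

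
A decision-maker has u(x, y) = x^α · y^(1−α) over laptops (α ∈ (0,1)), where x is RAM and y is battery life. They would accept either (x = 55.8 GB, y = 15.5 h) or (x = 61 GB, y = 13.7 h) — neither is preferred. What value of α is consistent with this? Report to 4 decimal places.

Set the two utilities equal: 55.8^α·15.5^(1−α) = 61^α·13.7^(1−α).
Taking logs: α·ln 55.8 + (1−α)·ln 15.5 = α·ln 61 + (1−α)·ln 13.7, i.e. α·-0.0891000 = (1−α)·-0.1234442.
So α/(1−α) = (-0.1234442)/(-0.0891000) = 1.3854568, and α = 1.3854568/2.3854568 ≈ 0.5808.

α ≈ 0.5808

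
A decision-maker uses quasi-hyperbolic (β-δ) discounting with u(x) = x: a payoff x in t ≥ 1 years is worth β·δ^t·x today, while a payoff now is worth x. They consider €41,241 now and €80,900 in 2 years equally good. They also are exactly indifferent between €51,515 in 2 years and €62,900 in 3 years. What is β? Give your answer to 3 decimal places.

β ≈ 0.760

Both payoffs in the second observation are in the future, so β drops out: δ^2·51515 = δ^3·62900 ⇒ δ = 51515/62900 = 0.81900.
Now use the now-vs-future pair: 41241 = β·δ^2·80900 gives β = 41241/(0.67076·80900) ≈ 0.760.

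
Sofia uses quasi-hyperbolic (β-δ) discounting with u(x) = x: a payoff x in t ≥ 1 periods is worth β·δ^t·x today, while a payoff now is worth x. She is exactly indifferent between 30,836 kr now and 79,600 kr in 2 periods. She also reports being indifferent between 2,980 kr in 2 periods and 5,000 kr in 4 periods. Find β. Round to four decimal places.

β ≈ 0.6500

From the later pair, β·δ^2·2980 = β·δ^4·5000; dividing through, δ^2 = 2980/5000 = 0.59600, so δ = 0.77201.
The first indifference: 30836 = β·δ^2·79600, so β = 30836/(δ^2·79600) = 30836/(0.59600·79600) ≈ 0.6500.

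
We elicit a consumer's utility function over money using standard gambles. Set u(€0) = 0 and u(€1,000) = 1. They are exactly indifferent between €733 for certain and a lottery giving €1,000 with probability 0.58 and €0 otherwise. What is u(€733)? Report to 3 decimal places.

0.580

The indifference gives u(€733) = 0.58·u(€1,000) + 0.42·u(€0) = 0.58·1 + 0.42·0 = 0.58.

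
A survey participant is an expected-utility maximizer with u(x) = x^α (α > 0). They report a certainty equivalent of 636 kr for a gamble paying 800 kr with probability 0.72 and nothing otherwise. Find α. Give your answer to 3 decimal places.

α ≈ 1.432

Since u(0) = 0, the lottery's EU is 0.72·800^α.
Setting u(636) equal to that: 636^α = 0.72·800^α ⇒ (636/800)^α = 0.72.
α = ln(0.72) / ln(636/800) = -0.328504/-0.229413 ≈ 1.432.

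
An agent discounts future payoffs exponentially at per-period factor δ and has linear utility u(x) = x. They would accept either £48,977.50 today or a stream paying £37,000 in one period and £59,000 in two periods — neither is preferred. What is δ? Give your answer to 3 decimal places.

The stream is worth 37000δ + 59000δ² today, so 37000δ + 59000δ² = 48977.50.
Rearranged: 59000δ² + 37000δ − 48977.50 = 0.
The positive root is δ = [−37000 + √(37000² + 4·59000·48977.50)] / (2·59000) = (−37000 + 113700.000)/118000 ≈ 0.650.

δ ≈ 0.650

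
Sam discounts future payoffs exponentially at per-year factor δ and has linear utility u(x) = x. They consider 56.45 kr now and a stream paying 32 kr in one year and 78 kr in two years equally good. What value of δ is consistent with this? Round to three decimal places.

Equating present values: 56.45 = 32δ + 78δ².
So 78δ² + 32δ − 56.45 = 0.
The positive root is δ = [−32 + √(32² + 4·78·56.45)] / (2·78) = (−32 + 136.515)/156 ≈ 0.670.

δ ≈ 0.670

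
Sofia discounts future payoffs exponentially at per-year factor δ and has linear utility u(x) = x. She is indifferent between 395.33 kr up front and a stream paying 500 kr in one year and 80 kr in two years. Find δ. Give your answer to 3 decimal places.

δ ≈ 0.710

Present value of the stream is 500·δ + 80·δ². Indifference gives 500δ + 80δ² = 395.33.
That is, 80δ² + 500δ − 395.33 = 0, a quadratic in δ.
δ = (−500 + √(500² + 4·80·395.33)) / (2·80) = (−500 + √376505.60) / 160 ≈ 0.710.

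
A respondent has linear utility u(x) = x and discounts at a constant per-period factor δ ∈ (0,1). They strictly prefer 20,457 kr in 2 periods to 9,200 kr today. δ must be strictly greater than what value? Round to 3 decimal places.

δ > 0.671

The preference means 9200 < δ^2·20457.
So δ^2 > 9200/20457 = 0.44972; taking the square root of both positive sides preserves the inequality.
δ > 0.44972^(1/2) = 0.671.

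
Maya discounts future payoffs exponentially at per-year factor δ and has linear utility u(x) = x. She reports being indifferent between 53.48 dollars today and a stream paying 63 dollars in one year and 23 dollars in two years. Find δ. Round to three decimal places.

Present value of the stream is 63·δ + 23·δ². Indifference gives 63δ + 23δ² = 53.48.
Rearranged: 23δ² + 63δ − 53.48 = 0.
The positive root is δ = [−63 + √(63² + 4·23·53.48)] / (2·23) = (−63 + 94.282)/46 ≈ 0.680.

δ ≈ 0.680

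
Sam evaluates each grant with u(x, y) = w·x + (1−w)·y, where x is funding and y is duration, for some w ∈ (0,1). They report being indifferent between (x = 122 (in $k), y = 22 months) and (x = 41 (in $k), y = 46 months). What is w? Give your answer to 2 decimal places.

Equating utilities: w·122 + (1−w)·22 = w·41 + (1−w)·46.
w·(122−41) = (1−w)·(46−22), i.e. w·81 = (1−w)·24.
Hence w = 24/(81+24) = 24/105 = 0.23.

w = 0.23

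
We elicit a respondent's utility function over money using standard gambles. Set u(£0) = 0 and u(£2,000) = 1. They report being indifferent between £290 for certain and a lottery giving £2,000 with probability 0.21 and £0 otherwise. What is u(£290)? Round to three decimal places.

The indifference gives u(£290) = 0.21·u(£2,000) + 0.79·u(£0) = 0.21·1 + 0.79·0 = 0.21.

0.210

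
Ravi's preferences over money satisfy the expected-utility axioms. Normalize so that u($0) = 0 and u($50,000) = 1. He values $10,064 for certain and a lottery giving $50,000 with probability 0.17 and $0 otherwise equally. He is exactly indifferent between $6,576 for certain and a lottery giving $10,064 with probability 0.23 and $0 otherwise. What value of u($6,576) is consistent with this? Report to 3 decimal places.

From the first indifference, u($10,064) = 0.17·u($50,000) + 0.83·u($0) = 0.17·1 + 0.83·0 = 0.17.
The second indifference gives u($6,576) = 0.23·u($10,064) + 0.77·u($0) = 0.23·0.17 + 0.77·0.00 = 0.0391.

0.039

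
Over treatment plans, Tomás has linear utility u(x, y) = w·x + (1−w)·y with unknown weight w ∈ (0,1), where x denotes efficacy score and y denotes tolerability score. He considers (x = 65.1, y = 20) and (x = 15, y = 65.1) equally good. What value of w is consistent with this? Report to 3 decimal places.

w = 0.474

Indifference: w·65.1 + (1−w)·20 = w·15 + (1−w)·65.1.
Rearranging, 50.1·w − 45.1·(1−w) = 0.
Hence w = 45.1/(50.1+45.1) = 45.1/95.2 = 0.474.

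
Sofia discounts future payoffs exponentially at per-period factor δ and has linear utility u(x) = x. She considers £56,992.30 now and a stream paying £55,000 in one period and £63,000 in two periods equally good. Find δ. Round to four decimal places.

δ ≈ 0.6100

The stream is worth 55000δ + 63000δ² today, so 55000δ + 63000δ² = 56992.30.
So 63000δ² + 55000δ − 56992.30 = 0.
The positive root is δ = [−55000 + √(55000² + 4·63000·56992.30)] / (2·63000) = (−55000 + 131860.000)/126000 ≈ 0.6100.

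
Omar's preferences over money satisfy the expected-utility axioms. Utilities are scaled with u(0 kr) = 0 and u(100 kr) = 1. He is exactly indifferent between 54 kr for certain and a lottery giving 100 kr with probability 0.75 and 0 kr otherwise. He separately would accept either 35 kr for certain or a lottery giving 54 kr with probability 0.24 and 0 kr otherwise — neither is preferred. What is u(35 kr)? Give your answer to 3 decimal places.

From the first indifference, u(54 kr) = 0.75·u(100 kr) + 0.25·u(0 kr) = 0.75·1 + 0.25·0 = 0.75.
Chaining: u(35 kr) = 0.24·0.75 + 0.76·0.00 = 0.1800.

0.180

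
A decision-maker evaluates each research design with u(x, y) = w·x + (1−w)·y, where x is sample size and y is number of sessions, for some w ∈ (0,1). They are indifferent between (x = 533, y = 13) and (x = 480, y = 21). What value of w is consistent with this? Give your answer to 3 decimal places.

w = 0.131

Equating utilities: w·533 + (1−w)·13 = w·480 + (1−w)·21.
Rearranging, 53·w − 8·(1−w) = 0.
So w/(1−w) = 8/53 = 0.1509, giving w = 8/(53+8) = 0.131.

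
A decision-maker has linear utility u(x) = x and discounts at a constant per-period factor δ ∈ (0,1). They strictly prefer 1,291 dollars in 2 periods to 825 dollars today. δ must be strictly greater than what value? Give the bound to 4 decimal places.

The preference means 825 < δ^2·1291.
Hence δ^2 > 825/1291 = 0.63904, and x ↦ x^(1/2) is increasing on (0,∞).
δ > 0.63904^(1/2) = 0.7994.

δ > 0.7994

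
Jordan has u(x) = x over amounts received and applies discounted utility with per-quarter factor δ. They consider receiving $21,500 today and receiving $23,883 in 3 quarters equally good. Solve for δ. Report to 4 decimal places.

Equating discounted utilities: u(21500) = δ^3·u(23883) ⇒ δ^3 = u(21500)/u(23883).
With u(x) = x: δ^3 = 21500/23883 = 0.90022.
Hence δ = (0.90022)^(1/3) = 0.965569.

δ ≈ 0.9656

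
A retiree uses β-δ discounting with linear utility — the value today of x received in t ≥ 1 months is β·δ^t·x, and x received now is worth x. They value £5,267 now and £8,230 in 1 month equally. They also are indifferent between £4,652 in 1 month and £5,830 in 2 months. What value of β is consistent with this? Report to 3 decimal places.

Both payoffs in the second observation are in the future, so β drops out: δ^1·4652 = δ^2·5830 ⇒ δ = 4652/5830 = 0.79794.
Now use the now-vs-future pair: 5267 = β·δ·8230 gives β = 5267/(0.79794·8230) ≈ 0.802.

β ≈ 0.802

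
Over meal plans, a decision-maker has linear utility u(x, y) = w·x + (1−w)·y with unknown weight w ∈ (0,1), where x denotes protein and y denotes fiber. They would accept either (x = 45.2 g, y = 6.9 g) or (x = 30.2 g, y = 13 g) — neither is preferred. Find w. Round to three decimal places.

w = 0.289

Equating utilities: w·45.2 + (1−w)·6.9 = w·30.2 + (1−w)·13.
w·(45.2−30.2) = (1−w)·(13−6.9), i.e. w·15 = (1−w)·6.1.
So w/(1−w) = 6.1/15 = 0.4067, giving w = 6.1/(15+6.1) = 0.289.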